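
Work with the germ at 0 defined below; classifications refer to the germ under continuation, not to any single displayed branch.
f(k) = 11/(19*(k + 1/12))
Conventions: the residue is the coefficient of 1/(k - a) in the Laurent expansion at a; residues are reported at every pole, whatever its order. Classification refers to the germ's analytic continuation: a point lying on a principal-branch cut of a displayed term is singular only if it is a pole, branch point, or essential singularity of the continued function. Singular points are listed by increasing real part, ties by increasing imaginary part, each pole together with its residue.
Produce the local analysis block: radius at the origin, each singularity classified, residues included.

Denominator factor (k + 1/12): pole of order 1 at -1/12, modulus 1/12.
The radius of convergence is the smallest modulus among the singular points: 1/12.
At the order-1 pole -1/12 set g(k) = (k - (-1/12))*f(k) = 11/19.
Simple pole: residue = g(a) at a = -1/12, which is 11/19.

Radius of convergence at 0: 1/12.
At -1/12: a pole of order 1; residue 11/19.


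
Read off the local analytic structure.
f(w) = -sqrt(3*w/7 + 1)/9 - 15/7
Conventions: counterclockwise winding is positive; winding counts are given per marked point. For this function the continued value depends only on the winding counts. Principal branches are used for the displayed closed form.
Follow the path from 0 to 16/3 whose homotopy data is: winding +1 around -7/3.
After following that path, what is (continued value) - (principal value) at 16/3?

Continued minus principal equals (2/63)*sqrt(161).

The rational part is single-valued and drops out of the difference; each branch term changes only by its own monodromy.
(-1/9)*sqrt(1 - w/(-7/3)): winding +1 is odd, the square root flips sign, contributing -2*(-1/9)*sqrt(1 - (16/3)/(-7/3)) = -2*(-1/9)*sqrt(23/7) = (2/63)*sqrt(161).
Summing the contributions at w = 16/3 gives (2/63)*sqrt(161).


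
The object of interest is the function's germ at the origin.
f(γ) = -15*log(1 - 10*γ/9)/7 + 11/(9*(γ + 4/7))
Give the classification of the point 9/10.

The term (-15/7)*log(1 - γ/(9/10)) has argument 1 - 9/10/(9/10) = 0 at 9/10: a logarithmic (infinitely-sheeted) branch point; the remaining terms are analytic or single-valued there.

The point is a logarithmic branch point.


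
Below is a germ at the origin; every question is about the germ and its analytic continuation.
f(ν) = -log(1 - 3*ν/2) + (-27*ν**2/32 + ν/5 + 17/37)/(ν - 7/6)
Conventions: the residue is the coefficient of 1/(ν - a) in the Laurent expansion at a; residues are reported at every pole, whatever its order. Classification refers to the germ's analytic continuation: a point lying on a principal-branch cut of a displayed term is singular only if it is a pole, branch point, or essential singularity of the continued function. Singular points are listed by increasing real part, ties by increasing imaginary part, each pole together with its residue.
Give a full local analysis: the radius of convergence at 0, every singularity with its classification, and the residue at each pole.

Radius of convergence at 0: 2/3.
At 2/3: a logarithmic branch point.
At 7/6: a pole of order 1; residue -32369/71040.

Denominator factor (ν - 7/6): pole of order 1 at 7/6, modulus 7/6.
Branch term (-1)*log(1 - ν/(2/3)): its argument vanishes at ν = 2/3, a logarithmic branch point, modulus 2/3.
The radius of convergence is the smallest modulus among the singular points: 2/3.
The branch term is analytic at 7/6 and contributes nothing to the residue; only the rational part matters.
At the order-1 pole 7/6 set g(ν) = (ν - (7/6))*(rational part) = -27*ν**2/32 + ν/5 + 17/37.
Simple pole: residue = g(a) at a = 7/6, which is -32369/71040.
List the singular points by increasing real part (a conjugate pair: the negative imaginary part first).


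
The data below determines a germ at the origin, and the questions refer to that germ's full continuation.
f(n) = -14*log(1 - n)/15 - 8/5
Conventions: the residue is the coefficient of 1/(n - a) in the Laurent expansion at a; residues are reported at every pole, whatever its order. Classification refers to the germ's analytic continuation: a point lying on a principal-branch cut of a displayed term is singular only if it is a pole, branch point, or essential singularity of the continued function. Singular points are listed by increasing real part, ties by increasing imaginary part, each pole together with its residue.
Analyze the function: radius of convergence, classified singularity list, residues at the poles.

Branch term (-14/15)*log(1 - n/(1)): its argument vanishes at n = 1, a logarithmic branch point, modulus 1.
The radius of convergence is the smallest modulus among the singular points: 1.

Radius of convergence at 0: 1.
At 1: a logarithmic branch point.


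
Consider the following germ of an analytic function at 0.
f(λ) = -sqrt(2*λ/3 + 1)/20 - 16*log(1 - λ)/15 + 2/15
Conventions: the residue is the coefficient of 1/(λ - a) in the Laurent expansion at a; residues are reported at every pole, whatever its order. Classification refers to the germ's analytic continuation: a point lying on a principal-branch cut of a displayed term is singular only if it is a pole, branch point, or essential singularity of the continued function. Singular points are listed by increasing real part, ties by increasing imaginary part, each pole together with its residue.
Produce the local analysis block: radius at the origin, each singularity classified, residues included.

Radius of convergence at 0: 1.
At -3/2: an algebraic (square-root) branch point.
At 1: a logarithmic branch point.

Branch term (-1/20)*sqrt(1 - λ/(-3/2)): its argument vanishes at λ = -3/2, a square-root branch point, modulus 3/2.
Branch term (-16/15)*log(1 - λ/(1)): its argument vanishes at λ = 1, a logarithmic branch point, modulus 1.
The radius of convergence is the smallest modulus among the singular points: 1.
List the singular points by increasing real part (a conjugate pair: the negative imaginary part first).


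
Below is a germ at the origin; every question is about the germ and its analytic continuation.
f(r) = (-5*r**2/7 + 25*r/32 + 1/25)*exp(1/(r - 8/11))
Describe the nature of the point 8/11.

The point is an essential singularity.

The exponent 1/(r - (8/11)) has a pole at 8/11, so exp(1/(r - (8/11))) takes every nonzero value near it: an essential singularity (not a pole of any order).


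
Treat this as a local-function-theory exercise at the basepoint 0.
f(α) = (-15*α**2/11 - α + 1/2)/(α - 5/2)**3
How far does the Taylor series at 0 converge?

The radius of convergence is 5/2.

Denominator factor (α - 5/2)^3: pole of order 3 at 5/2, modulus 5/2.
The radius of convergence is the smallest modulus among the singular points: 5/2.


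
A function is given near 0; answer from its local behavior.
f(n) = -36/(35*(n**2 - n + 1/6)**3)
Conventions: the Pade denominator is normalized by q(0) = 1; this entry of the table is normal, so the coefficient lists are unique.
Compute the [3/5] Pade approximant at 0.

The Pade approximant has numerator coefficients [-7776/35, -5346/35, -2916/35, -972/35]; denominator coefficients [1, -277/16, 114, -352, 504, -549/2].

Taylor coefficients needed (expand at 0): a_0 = -7776/35, a_1 = -139968/35, a_2 = -1539648/35, a_3 = -13436928/35, a_4 = -102456576/35, a_5 = -715516416/35, a_6 = -4699565568/35, a_7 = -29507493888/35, a_8 = -179010114048/35.
Write the denominator as Q(n) = 1 + q1*n + q2*n^2 + q3*n^3 + q4*n^4 + q5*n^5. Requiring Q*f - P = O(n^9) with deg P <= 3 kills the coefficients of n^4..n^8 in Q*f:
  n^4: a_4 + q1*a_3 + q2*a_2 + q3*a_1 + q4*a_0 = 0, i.e. -102456576/35 + (-13436928/35)*q1 + (-1539648/35)*q2 + (-139968/35)*q3 + (-7776/35)*q4 = 0.
  n^5: a_5 + q1*a_4 + q2*a_3 + q3*a_2 + q4*a_1 + q5*a_0 = 0, i.e. -715516416/35 + (-102456576/35)*q1 + (-13436928/35)*q2 + (-1539648/35)*q3 + (-139968/35)*q4 + (-7776/35)*q5 = 0.
  n^6: a_6 + q1*a_5 + q2*a_4 + q3*a_3 + q4*a_2 + q5*a_1 = 0, i.e. -4699565568/35 + (-715516416/35)*q1 + (-102456576/35)*q2 + (-13436928/35)*q3 + (-1539648/35)*q4 + (-139968/35)*q5 = 0.
  n^7: a_7 + q1*a_6 + q2*a_5 + q3*a_4 + q4*a_3 + q5*a_2 = 0, i.e. -29507493888/35 + (-4699565568/35)*q1 + (-715516416/35)*q2 + (-102456576/35)*q3 + (-13436928/35)*q4 + (-1539648/35)*q5 = 0.
  n^8: a_8 + q1*a_7 + q2*a_6 + q3*a_5 + q4*a_4 + q5*a_3 = 0, i.e. -179010114048/35 + (-29507493888/35)*q1 + (-4699565568/35)*q2 + (-715516416/35)*q3 + (-102456576/35)*q4 + (-13436928/35)*q5 = 0.
Solving this linear system: q1 = -277/16, q2 = 114, q3 = -352, q4 = 504, q5 = -549/2.
The numerator is Q*f truncated at degree 3: P0 = a_0 = -7776/35; P1 = a_1 + q1*a_0 = -5346/35; P2 = a_2 + q1*a_1 + q2*a_0 = -2916/35; P3 = a_3 + q1*a_2 + q2*a_1 + q3*a_0 = -972/35.


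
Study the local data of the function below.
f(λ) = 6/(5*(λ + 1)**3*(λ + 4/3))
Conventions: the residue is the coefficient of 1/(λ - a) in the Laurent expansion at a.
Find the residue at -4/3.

At the order-1 pole -4/3 set g(λ) = (λ - (-4/3))*f(λ) = 6/(5*(λ + 1)**3).
Simple pole: residue = g(a) at a = -4/3, which is -162/5.

The residue is -162/5.


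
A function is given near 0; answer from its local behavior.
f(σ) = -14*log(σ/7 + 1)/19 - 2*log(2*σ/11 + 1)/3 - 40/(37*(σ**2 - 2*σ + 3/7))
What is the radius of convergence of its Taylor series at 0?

The radius of convergence is 1 - (2/7)*sqrt(7).

Denominator factor (σ**2 - 2*σ + 3/7): discriminant 16/7, real irrational roots 1 + (2/7)*sqrt(7) and 1 - (2/7)*sqrt(7); poles of order 1, moduli 1 + (2/7)*sqrt(7) and 1 - (2/7)*sqrt(7).
Branch term (-14/19)*log(1 - σ/(-7)): its argument vanishes at σ = -7, a logarithmic branch point, modulus 7.
Branch term (-2/3)*log(1 - σ/(-11/2)): its argument vanishes at σ = -11/2, a logarithmic branch point, modulus 11/2.
The radius of convergence is the smallest modulus among the singular points: 1 - (2/7)*sqrt(7).


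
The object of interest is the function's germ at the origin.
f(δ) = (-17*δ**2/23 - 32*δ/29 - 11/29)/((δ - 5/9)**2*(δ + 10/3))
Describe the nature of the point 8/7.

The point is a regular point.

Denominator factors: δ + 10/3 = 94/21 at δ = 8/7; δ - 5/9 = 37/63 at δ = 8/7 — none vanishes.
So the germ continues analytically to 8/7.


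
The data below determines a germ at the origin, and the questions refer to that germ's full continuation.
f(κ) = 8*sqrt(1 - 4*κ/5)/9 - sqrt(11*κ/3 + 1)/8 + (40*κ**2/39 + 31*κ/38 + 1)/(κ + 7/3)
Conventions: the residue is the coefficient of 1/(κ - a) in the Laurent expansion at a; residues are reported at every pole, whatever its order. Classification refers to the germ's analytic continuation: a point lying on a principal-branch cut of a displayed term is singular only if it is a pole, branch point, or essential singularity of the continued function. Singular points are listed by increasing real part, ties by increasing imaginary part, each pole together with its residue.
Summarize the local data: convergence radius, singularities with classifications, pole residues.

Radius of convergence at 0: 3/11.
At -7/3: a pole of order 1; residue 62429/13338.
At -3/11: an algebraic (square-root) branch point.
At 5/4: an algebraic (square-root) branch point.

Denominator factor (κ + 7/3): pole of order 1 at -7/3, modulus 7/3.
Branch term (-1/8)*sqrt(1 - κ/(-3/11)): its argument vanishes at κ = -3/11, a square-root branch point, modulus 3/11.
Branch term (8/9)*sqrt(1 - κ/(5/4)): its argument vanishes at κ = 5/4, a square-root branch point, modulus 5/4.
The radius of convergence is the smallest modulus among the singular points: 3/11.
The branch terms are analytic at -7/3 and contribute nothing to the residue; only the rational part matters.
At the order-1 pole -7/3 set g(κ) = (κ - (-7/3))*(rational part) = 40*κ**2/39 + 31*κ/38 + 1.
Simple pole: residue = g(a) at a = -7/3, which is 62429/13338.
List the singular points by increasing real part (a conjugate pair: the negative imaginary part first).


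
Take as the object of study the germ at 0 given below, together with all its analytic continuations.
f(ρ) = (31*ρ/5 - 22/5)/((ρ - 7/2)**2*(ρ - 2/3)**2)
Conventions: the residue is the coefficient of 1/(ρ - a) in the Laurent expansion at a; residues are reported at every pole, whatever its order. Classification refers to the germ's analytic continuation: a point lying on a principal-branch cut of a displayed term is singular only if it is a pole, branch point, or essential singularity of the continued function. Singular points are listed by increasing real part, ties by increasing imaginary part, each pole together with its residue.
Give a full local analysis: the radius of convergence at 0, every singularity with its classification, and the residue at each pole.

Denominator factor (ρ - 2/3)^2: pole of order 2 at 2/3, modulus 2/3.
Denominator factor (ρ - 7/2)^2: pole of order 2 at 7/2, modulus 7/2.
The radius of convergence is the smallest modulus among the singular points: 2/3.
At the order-2 pole 2/3 set g(ρ) = (ρ - (2/3))^2*f(ρ) = (31*ρ/5 - 22/5)/(ρ - 7/2)**2.
Order-2 pole: residue = g'(a); g'(2/3) = 18396/24565, so the residue is 18396/24565.
At the order-2 pole 7/2 set g(ρ) = (ρ - (7/2))^2*f(ρ) = (31*ρ/5 - 22/5)/(ρ - 2/3)**2.
Order-2 pole: residue = g'(a); g'(7/2) = -18396/24565, so the residue is -18396/24565.
List the singular points by increasing real part (a conjugate pair: the negative imaginary part first).

Radius of convergence at 0: 2/3.
At 2/3: a pole of order 2; residue 18396/24565.
At 7/2: a pole of order 2; residue -18396/24565.


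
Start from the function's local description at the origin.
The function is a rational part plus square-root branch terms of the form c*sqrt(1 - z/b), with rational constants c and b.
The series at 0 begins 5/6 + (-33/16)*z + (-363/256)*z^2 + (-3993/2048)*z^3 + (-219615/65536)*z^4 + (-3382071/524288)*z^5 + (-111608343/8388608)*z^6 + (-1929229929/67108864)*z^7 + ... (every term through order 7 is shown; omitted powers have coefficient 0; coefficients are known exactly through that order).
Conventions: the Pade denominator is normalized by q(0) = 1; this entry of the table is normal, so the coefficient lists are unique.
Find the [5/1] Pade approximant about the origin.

Taylor coefficients needed (read off): a_0 = 5/6, a_1 = -33/16, a_2 = -363/256, a_3 = -3993/2048, a_4 = -219615/65536, a_5 = -3382071/524288, a_6 = -111608343/8388608.
Write the denominator as Q(z) = 1 + q1*z. Requiring Q*f - P = O(z^7) with deg P <= 5 kills the coefficients of z^6..z^6 in Q*f:
  z^6: a_6 + q1*a_5 = 0, i.e. -111608343/8388608 + (-3382071/524288)*q1 = 0.
Solving this linear system: q1 = -33/16.
The numerator is Q*f truncated at degree 5: P0 = a_0 = 5/6; P1 = a_1 + q1*a_0 = -121/32; P2 = a_2 + q1*a_1 = 363/128; P3 = a_3 + q1*a_2 = 3993/4096; P4 = a_4 + q1*a_3 = 43923/65536; P5 = a_5 + q1*a_4 = 483153/1048576.

The Pade approximant has numerator coefficients [5/6, -121/32, 363/128, 3993/4096, 43923/65536, 483153/1048576]; denominator coefficients [1, -33/16].


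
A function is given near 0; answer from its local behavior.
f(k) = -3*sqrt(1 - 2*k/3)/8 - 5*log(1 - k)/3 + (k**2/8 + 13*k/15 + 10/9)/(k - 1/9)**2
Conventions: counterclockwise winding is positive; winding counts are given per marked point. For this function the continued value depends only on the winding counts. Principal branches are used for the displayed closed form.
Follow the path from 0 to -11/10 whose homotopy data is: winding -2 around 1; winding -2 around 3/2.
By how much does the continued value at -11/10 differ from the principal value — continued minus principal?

The rational part is single-valued and drops out of the difference; each branch term changes only by its own monodromy.
(-5/3)*log(1 - k/(1)): each positive loop around 1 adds 2*pi*i to the log, so winding -2 contributes (-5/3)*(-2)*2*pi*i = (20/3)*pi*i.
(-3/8)*sqrt(1 - k/(3/2)): winding -2 is even, the square root returns to the same sheet, contribution 0.
Summing the contributions at k = -11/10 gives (20/3)*pi*i.

Continued minus principal equals (20/3)*pi*i.


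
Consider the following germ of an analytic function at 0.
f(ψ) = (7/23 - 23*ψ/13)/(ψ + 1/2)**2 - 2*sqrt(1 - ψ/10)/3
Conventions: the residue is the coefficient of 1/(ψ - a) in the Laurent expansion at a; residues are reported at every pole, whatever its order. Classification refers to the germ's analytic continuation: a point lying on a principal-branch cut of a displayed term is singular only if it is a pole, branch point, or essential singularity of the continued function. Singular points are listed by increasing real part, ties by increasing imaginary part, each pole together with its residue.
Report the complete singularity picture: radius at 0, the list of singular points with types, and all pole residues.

Denominator factor (ψ + 1/2)^2: pole of order 2 at -1/2, modulus 1/2.
Branch term (-2/3)*sqrt(1 - ψ/(10)): its argument vanishes at ψ = 10, a square-root branch point, modulus 10.
The radius of convergence is the smallest modulus among the singular points: 1/2.
The branch term is analytic at -1/2 and contributes nothing to the residue; only the rational part matters.
At the order-2 pole -1/2 set g(ψ) = (ψ - (-1/2))^2*(rational part) = 7/23 - 23*ψ/13.
Order-2 pole: residue = g'(a); g'(-1/2) = -23/13, so the residue is -23/13.
List the singular points by increasing real part (a conjugate pair: the negative imaginary part first).

Radius of convergence at 0: 1/2.
At -1/2: a pole of order 2; residue -23/13.
At 10: an algebraic (square-root) branch point.


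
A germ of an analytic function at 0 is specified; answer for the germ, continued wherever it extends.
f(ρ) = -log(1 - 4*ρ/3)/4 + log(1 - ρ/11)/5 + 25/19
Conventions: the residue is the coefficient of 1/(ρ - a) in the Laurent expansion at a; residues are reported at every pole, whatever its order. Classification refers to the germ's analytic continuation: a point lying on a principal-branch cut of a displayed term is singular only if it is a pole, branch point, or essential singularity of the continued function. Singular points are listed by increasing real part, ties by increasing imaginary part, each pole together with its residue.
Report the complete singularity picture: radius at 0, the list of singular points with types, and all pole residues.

Radius of convergence at 0: 3/4.
At 3/4: a logarithmic branch point.
At 11: a logarithmic branch point.

Branch term (-1/4)*log(1 - ρ/(3/4)): its argument vanishes at ρ = 3/4, a logarithmic branch point, modulus 3/4.
Branch term (1/5)*log(1 - ρ/(11)): its argument vanishes at ρ = 11, a logarithmic branch point, modulus 11.
The radius of convergence is the smallest modulus among the singular points: 3/4.
List the singular points by increasing real part (a conjugate pair: the negative imaginary part first).


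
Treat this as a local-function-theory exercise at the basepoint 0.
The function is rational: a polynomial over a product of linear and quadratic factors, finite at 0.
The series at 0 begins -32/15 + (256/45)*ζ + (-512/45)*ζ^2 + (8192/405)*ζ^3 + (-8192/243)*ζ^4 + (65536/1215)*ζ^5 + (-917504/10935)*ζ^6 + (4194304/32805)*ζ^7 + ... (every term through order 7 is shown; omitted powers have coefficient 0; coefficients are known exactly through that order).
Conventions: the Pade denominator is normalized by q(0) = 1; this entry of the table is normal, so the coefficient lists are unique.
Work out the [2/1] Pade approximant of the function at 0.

The Pade approximant has numerator coefficients [-32/15, 256/135, -512/405]; denominator coefficients [1, 16/9].

Taylor coefficients needed (read off): a_0 = -32/15, a_1 = 256/45, a_2 = -512/45, a_3 = 8192/405.
Write the denominator as Q(ζ) = 1 + q1*ζ. Requiring Q*f - P = O(ζ^4) with deg P <= 2 kills the coefficients of ζ^3..ζ^3 in Q*f:
  ζ^3: a_3 + q1*a_2 = 0, i.e. 8192/405 + (-512/45)*q1 = 0.
Solving this linear system: q1 = 16/9.
The numerator is Q*f truncated at degree 2: P0 = a_0 = -32/15; P1 = a_1 + q1*a_0 = 256/135; P2 = a_2 + q1*a_1 = -512/405.


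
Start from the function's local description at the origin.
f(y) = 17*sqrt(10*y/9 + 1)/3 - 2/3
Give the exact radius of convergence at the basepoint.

The radius of convergence is 9/10.

Branch term (17/3)*sqrt(1 - y/(-9/10)): its argument vanishes at y = -9/10, a square-root branch point, modulus 9/10.
The radius of convergence is the smallest modulus among the singular points: 9/10.


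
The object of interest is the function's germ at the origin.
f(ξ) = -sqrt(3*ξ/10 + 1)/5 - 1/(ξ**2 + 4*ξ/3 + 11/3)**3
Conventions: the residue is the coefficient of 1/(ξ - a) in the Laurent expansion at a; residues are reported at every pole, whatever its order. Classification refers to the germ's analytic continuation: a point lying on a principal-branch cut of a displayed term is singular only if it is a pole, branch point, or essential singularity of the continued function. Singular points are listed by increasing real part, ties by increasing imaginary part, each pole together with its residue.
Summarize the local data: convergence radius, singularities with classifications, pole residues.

Radius of convergence at 0: (1/3)*sqrt(33).
At -10/3: an algebraic (square-root) branch point.
At (-2/3) - ((1/3)*sqrt(29))*i: a pole of order 3; residue -((729/390224)*sqrt(29))*i.
At (-2/3) + ((1/3)*sqrt(29))*i: a pole of order 3; residue ((729/390224)*sqrt(29))*i.

Denominator factor (ξ**2 + 4*ξ/3 + 11/3)^3: discriminant -116/9, complex-conjugate roots (-2/3) + ((1/3)*sqrt(29))*i and (-2/3) - ((1/3)*sqrt(29))*i; poles of order 3, moduli (1/3)*sqrt(33) and (1/3)*sqrt(33).
Branch term (-1/5)*sqrt(1 - ξ/(-10/3)): its argument vanishes at ξ = -10/3, a square-root branch point, modulus 10/3.
The radius of convergence is the smallest modulus among the singular points: (1/3)*sqrt(33).
The branch term is analytic at (-2/3) - ((1/3)*sqrt(29))*i and contributes nothing to the residue; only the rational part matters.
The factor ξ**2 + 4*ξ/3 + 11/3 splits as (ξ - a)(ξ - a') with a = (-2/3) - ((1/3)*sqrt(29))*i, a' = (-2/3) + ((1/3)*sqrt(29))*i. At the order-3 pole a set g(ξ) = (ξ - a)^3*(rational part) = [-1] / (ξ - a')^3.
Order-3 pole: residue = g''(a)/2; g''((-2/3) - ((1/3)*sqrt(29))*i) = -((729/195112)*sqrt(29))*i, so the residue is -((729/390224)*sqrt(29))*i.
The branch term is analytic at (-2/3) + ((1/3)*sqrt(29))*i and contributes nothing to the residue; only the rational part matters.
The factor ξ**2 + 4*ξ/3 + 11/3 splits as (ξ - a)(ξ - a') with a = (-2/3) + ((1/3)*sqrt(29))*i, a' = (-2/3) - ((1/3)*sqrt(29))*i. At the order-3 pole a set g(ξ) = (ξ - a)^3*(rational part) = [-1] / (ξ - a')^3.
Order-3 pole: residue = g''(a)/2; g''((-2/3) + ((1/3)*sqrt(29))*i) = ((729/195112)*sqrt(29))*i, so the residue is ((729/390224)*sqrt(29))*i.
List the singular points by increasing real part (a conjugate pair: the negative imaginary part first).


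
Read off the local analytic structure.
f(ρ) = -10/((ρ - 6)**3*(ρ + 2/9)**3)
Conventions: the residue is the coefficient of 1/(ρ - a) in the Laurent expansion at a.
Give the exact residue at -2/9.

The residue is 885735/137682944.

At the order-3 pole -2/9 set g(ρ) = (ρ - (-2/9))^3*f(ρ) = -10/(ρ - 6)**3.
Order-3 pole: residue = g''(a)/2; g''(-2/9) = 885735/68841472, so the residue is 885735/137682944.


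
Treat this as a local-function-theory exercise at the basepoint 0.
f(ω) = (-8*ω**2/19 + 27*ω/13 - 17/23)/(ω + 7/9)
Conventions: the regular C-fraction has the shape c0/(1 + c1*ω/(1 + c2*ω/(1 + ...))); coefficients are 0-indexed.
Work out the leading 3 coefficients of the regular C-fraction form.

The regular C-fraction coefficients are [-153/161, 6336/1547, -8882255/3325608].

Taylor coefficients (expand at 0): a_0 = -153/161, a_1 = 57024/14651, a_2 = -10805976/1948583.
c0 = a_0 = -153/161. Peel one level at a time: if S = 1 + c*ω/S' with S'(0) = 1, then c is the ω-coefficient of S and S' = c*ω/(S - 1).
S_1 = c0/f = 1 + (6336/1547)*ω + (71058040/6495853)*ω^2 + ...; c1 = 6336/1547.
S_2 = c1*ω/(S_1 - 1) = 1 + (-8882255/3325608)*ω + ...; c2 = -8882255/3325608.


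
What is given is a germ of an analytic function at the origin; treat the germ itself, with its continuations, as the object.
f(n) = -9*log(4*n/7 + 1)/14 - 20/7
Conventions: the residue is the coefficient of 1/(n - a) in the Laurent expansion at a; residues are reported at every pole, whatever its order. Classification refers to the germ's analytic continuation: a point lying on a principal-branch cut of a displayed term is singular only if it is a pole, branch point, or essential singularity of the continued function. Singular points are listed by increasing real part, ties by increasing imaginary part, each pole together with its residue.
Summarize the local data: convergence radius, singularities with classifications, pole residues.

Radius of convergence at 0: 7/4.
At -7/4: a logarithmic branch point.

Branch term (-9/14)*log(1 - n/(-7/4)): its argument vanishes at n = -7/4, a logarithmic branch point, modulus 7/4.
The radius of convergence is the smallest modulus among the singular points: 7/4.


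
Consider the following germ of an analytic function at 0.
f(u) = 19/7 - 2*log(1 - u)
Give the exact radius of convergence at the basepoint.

Branch term (-2)*log(1 - u/(1)): its argument vanishes at u = 1, a logarithmic branch point, modulus 1.
The radius of convergence is the smallest modulus among the singular points: 1.

The radius of convergence is 1.


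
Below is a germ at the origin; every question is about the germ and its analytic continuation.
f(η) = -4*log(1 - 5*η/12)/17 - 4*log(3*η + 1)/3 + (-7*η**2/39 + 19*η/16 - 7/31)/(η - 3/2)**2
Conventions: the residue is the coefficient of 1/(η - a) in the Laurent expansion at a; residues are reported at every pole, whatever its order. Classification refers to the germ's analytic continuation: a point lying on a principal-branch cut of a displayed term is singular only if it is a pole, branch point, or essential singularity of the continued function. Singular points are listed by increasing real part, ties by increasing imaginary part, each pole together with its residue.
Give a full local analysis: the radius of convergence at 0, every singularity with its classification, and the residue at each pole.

Denominator factor (η - 3/2)^2: pole of order 2 at 3/2, modulus 3/2.
Branch term (-4/3)*log(1 - η/(-1/3)): its argument vanishes at η = -1/3, a logarithmic branch point, modulus 1/3.
Branch term (-4/17)*log(1 - η/(12/5)): its argument vanishes at η = 12/5, a logarithmic branch point, modulus 12/5.
The radius of convergence is the smallest modulus among the singular points: 1/3.
The branch terms are analytic at 3/2 and contribute nothing to the residue; only the rational part matters.
At the order-2 pole 3/2 set g(η) = (η - (3/2))^2*(rational part) = -7*η**2/39 + 19*η/16 - 7/31.
Order-2 pole: residue = g'(a); g'(3/2) = 135/208, so the residue is 135/208.
List the singular points by increasing real part (a conjugate pair: the negative imaginary part first).

Radius of convergence at 0: 1/3.
At -1/3: a logarithmic branch point.
At 3/2: a pole of order 2; residue 135/208.
At 12/5: a logarithmic branch point.


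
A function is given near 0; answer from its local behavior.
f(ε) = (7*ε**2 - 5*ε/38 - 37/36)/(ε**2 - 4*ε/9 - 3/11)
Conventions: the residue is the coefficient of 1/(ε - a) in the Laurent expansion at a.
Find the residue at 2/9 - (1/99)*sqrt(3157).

The residue is 1019/684 - (104515/4318776)*sqrt(3157).

The factor ε**2 - 4*ε/9 - 3/11 splits as (ε - a)(ε - a') with a = 2/9 - (1/99)*sqrt(3157), a' = 2/9 + (1/99)*sqrt(3157). At the order-1 pole a set g(ε) = (ε - a)*f(ε) = [7*ε**2 - 5*ε/38 - 37/36] / (ε - a').
Simple pole: residue = g(a) at a = 2/9 - (1/99)*sqrt(3157), which is 1019/684 - (104515/4318776)*sqrt(3157).


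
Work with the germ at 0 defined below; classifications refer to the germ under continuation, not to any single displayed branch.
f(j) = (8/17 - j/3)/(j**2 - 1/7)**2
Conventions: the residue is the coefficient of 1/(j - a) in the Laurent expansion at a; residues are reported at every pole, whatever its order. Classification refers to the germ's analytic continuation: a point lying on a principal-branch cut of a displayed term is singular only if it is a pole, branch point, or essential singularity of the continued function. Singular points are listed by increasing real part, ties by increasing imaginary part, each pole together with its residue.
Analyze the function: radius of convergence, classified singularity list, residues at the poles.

Radius of convergence at 0: (1/7)*sqrt(7).
At -(1/7)*sqrt(7): a pole of order 2; residue (14/17)*sqrt(7).
At (1/7)*sqrt(7): a pole of order 2; residue -(14/17)*sqrt(7).

Denominator factor (j**2 - 1/7)^2: discriminant 4/7, real irrational roots (1/7)*sqrt(7) and -(1/7)*sqrt(7); poles of order 2, moduli (1/7)*sqrt(7) and (1/7)*sqrt(7).
The radius of convergence is the smallest modulus among the singular points: (1/7)*sqrt(7).
The factor j**2 - 1/7 splits as (j - a)(j - a') with a = -(1/7)*sqrt(7), a' = (1/7)*sqrt(7). At the order-2 pole a set g(j) = (j - a)^2*f(j) = [8/17 - j/3] / (j - a')^2.
Order-2 pole: residue = g'(a); g'(-(1/7)*sqrt(7)) = (14/17)*sqrt(7), so the residue is (14/17)*sqrt(7).
The factor j**2 - 1/7 splits as (j - a)(j - a') with a = (1/7)*sqrt(7), a' = -(1/7)*sqrt(7). At the order-2 pole a set g(j) = (j - a)^2*f(j) = [8/17 - j/3] / (j - a')^2.
Order-2 pole: residue = g'(a); g'((1/7)*sqrt(7)) = -(14/17)*sqrt(7), so the residue is -(14/17)*sqrt(7).
List the singular points by increasing real part (a conjugate pair: the negative imaginary part first).


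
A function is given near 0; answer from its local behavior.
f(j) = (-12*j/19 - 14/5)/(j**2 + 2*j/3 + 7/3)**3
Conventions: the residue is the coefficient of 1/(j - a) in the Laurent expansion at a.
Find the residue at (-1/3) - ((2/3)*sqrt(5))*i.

The residue is -((89667/3040000)*sqrt(5))*i.

The factor j**2 + 2*j/3 + 7/3 splits as (j - a)(j - a') with a = (-1/3) - ((2/3)*sqrt(5))*i, a' = (-1/3) + ((2/3)*sqrt(5))*i. At the order-3 pole a set g(j) = (j - a)^3*f(j) = [-12*j/19 - 14/5] / (j - a')^3.
Order-3 pole: residue = g''(a)/2; g''((-1/3) - ((2/3)*sqrt(5))*i) = -((89667/1520000)*sqrt(5))*i, so the residue is -((89667/3040000)*sqrt(5))*i.


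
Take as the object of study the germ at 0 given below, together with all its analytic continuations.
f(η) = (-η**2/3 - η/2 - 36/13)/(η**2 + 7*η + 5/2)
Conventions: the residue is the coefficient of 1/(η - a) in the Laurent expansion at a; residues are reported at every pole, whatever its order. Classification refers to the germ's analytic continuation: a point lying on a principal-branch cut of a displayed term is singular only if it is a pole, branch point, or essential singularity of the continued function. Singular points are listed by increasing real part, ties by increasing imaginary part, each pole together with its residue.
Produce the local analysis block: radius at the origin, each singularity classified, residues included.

Denominator factor (η**2 + 7*η + 5/2): discriminant 39, real irrational roots -7/2 + (1/2)*sqrt(39) and -7/2 - (1/2)*sqrt(39); poles of order 1, moduli 7/2 - (1/2)*sqrt(39) and 7/2 + (1/2)*sqrt(39).
The radius of convergence is the smallest modulus among the singular points: 7/2 - (1/2)*sqrt(39).
The factor η**2 + 7*η + 5/2 splits as (η - a)(η - a') with a = -7/2 - (1/2)*sqrt(39), a' = -7/2 + (1/2)*sqrt(39). At the order-1 pole a set g(η) = (η - a)*f(η) = [-η**2/3 - η/2 - 36/13] / (η - a').
Simple pole: residue = g(a) at a = -7/2 - (1/2)*sqrt(39), which is 11/12 + (1303/6084)*sqrt(39).
The factor η**2 + 7*η + 5/2 splits as (η - a)(η - a') with a = -7/2 + (1/2)*sqrt(39), a' = -7/2 - (1/2)*sqrt(39). At the order-1 pole a set g(η) = (η - a)*f(η) = [-η**2/3 - η/2 - 36/13] / (η - a').
Simple pole: residue = g(a) at a = -7/2 + (1/2)*sqrt(39), which is 11/12 - (1303/6084)*sqrt(39).
List the singular points by increasing real part (a conjugate pair: the negative imaginary part first).

Radius of convergence at 0: 7/2 - (1/2)*sqrt(39).
At -7/2 - (1/2)*sqrt(39): a pole of order 1; residue 11/12 + (1303/6084)*sqrt(39).
At -7/2 + (1/2)*sqrt(39): a pole of order 1; residue 11/12 - (1303/6084)*sqrt(39).


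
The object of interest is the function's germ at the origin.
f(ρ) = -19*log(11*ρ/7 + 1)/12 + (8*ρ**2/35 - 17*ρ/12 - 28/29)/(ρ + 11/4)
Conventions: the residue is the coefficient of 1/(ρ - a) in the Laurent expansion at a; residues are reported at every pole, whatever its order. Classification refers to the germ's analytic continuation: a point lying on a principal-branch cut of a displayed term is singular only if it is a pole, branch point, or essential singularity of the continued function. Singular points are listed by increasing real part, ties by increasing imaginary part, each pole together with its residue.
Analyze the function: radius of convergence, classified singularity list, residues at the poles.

Radius of convergence at 0: 7/11.
At -11/4: a pole of order 1; residue 226981/48720.
At -7/11: a logarithmic branch point.

Denominator factor (ρ + 11/4): pole of order 1 at -11/4, modulus 11/4.
Branch term (-19/12)*log(1 - ρ/(-7/11)): its argument vanishes at ρ = -7/11, a logarithmic branch point, modulus 7/11.
The radius of convergence is the smallest modulus among the singular points: 7/11.
The branch term is analytic at -11/4 and contributes nothing to the residue; only the rational part matters.
At the order-1 pole -11/4 set g(ρ) = (ρ - (-11/4))*(rational part) = 8*ρ**2/35 - 17*ρ/12 - 28/29.
Simple pole: residue = g(a) at a = -11/4, which is 226981/48720.
List the singular points by increasing real part (a conjugate pair: the negative imaginary part first).


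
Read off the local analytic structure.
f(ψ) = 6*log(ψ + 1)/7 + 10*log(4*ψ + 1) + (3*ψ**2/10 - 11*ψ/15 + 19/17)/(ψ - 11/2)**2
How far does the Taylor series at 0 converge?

The radius of convergence is 1/4.

Denominator factor (ψ - 11/2)^2: pole of order 2 at 11/2, modulus 11/2.
Branch term (6/7)*log(1 - ψ/(-1)): its argument vanishes at ψ = -1, a logarithmic branch point, modulus 1.
Branch term (10)*log(1 - ψ/(-1/4)): its argument vanishes at ψ = -1/4, a logarithmic branch point, modulus 1/4.
The radius of convergence is the smallest modulus among the singular points: 1/4.


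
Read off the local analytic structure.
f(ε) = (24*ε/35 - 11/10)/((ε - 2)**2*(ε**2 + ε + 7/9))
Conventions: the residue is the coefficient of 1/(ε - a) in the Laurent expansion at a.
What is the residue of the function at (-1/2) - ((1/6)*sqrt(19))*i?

The residue is (-18657/520940) - ((342441/9897860)*sqrt(19))*i.

The factor ε**2 + ε + 7/9 splits as (ε - a)(ε - a') with a = (-1/2) - ((1/6)*sqrt(19))*i, a' = (-1/2) + ((1/6)*sqrt(19))*i. At the order-1 pole a set g(ε) = (ε - a)*f(ε) = [(24*ε/35 - 11/10)/(ε - 2)**2] / (ε - a').
Simple pole: residue = g(a) at a = (-1/2) - ((1/6)*sqrt(19))*i, which is (-18657/520940) - ((342441/9897860)*sqrt(19))*i.


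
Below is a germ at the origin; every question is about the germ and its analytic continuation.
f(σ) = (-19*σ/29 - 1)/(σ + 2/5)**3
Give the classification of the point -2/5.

The denominator factor σ + 2/5 vanishes at -2/5 and appears to the power 3; the numerator there equals -107/145, nonzero, and no other factor vanishes.
Hence a pole whose order is the multiplicity, 3.

The point is a pole of order 3.


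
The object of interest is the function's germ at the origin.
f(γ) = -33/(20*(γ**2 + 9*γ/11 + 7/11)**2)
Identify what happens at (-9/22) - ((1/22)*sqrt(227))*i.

The point is a pole of order 2.

The denominator factor γ**2 + 9*γ/11 + 7/11 vanishes at (-9/22) - ((1/22)*sqrt(227))*i and appears to the power 2; the numerator there equals -33/20, nonzero, and no other factor vanishes.
Hence a pole whose order is the multiplicity, 2.


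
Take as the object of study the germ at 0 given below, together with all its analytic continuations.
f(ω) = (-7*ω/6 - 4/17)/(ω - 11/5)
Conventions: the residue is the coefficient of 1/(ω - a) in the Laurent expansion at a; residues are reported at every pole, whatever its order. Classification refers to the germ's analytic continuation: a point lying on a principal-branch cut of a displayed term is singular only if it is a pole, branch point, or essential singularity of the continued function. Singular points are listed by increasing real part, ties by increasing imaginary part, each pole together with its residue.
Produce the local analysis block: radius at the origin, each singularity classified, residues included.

Radius of convergence at 0: 11/5.
At 11/5: a pole of order 1; residue -1429/510.

Denominator factor (ω - 11/5): pole of order 1 at 11/5, modulus 11/5.
The radius of convergence is the smallest modulus among the singular points: 11/5.
At the order-1 pole 11/5 set g(ω) = (ω - (11/5))*f(ω) = -7*ω/6 - 4/17.
Simple pole: residue = g(a) at a = 11/5, which is -1429/510.


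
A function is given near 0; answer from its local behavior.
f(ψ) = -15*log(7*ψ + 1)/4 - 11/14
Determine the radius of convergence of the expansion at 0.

The radius of convergence is 1/7.

Branch term (-15/4)*log(1 - ψ/(-1/7)): its argument vanishes at ψ = -1/7, a logarithmic branch point, modulus 1/7.
The radius of convergence is the smallest modulus among the singular points: 1/7.


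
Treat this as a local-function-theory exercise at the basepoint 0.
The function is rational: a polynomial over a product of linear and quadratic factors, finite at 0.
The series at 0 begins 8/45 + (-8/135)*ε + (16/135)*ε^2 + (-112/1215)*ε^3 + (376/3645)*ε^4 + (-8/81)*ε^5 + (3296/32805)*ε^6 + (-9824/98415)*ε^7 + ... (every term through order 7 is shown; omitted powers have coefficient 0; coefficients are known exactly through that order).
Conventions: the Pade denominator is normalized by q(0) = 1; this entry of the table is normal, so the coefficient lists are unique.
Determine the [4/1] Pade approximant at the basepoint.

The Pade approximant has numerator coefficients [8/45, 704/6345, 392/6345, 1216/57105, 2552/171315]; denominator coefficients [1, 45/47].

Taylor coefficients needed (read off): a_0 = 8/45, a_1 = -8/135, a_2 = 16/135, a_3 = -112/1215, a_4 = 376/3645, a_5 = -8/81.
Write the denominator as Q(ε) = 1 + q1*ε. Requiring Q*f - P = O(ε^6) with deg P <= 4 kills the coefficients of ε^5..ε^5 in Q*f:
  ε^5: a_5 + q1*a_4 = 0, i.e. -8/81 + (376/3645)*q1 = 0.
Solving this linear system: q1 = 45/47.
The numerator is Q*f truncated at degree 4: P0 = a_0 = 8/45; P1 = a_1 + q1*a_0 = 704/6345; P2 = a_2 + q1*a_1 = 392/6345; P3 = a_3 + q1*a_2 = 1216/57105; P4 = a_4 + q1*a_3 = 2552/171315.


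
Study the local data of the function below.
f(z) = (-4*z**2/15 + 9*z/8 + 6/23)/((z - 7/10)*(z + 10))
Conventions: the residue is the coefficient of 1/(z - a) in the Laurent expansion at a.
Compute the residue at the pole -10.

The residue is 51965/14766.

At the order-1 pole -10 set g(z) = (z - (-10))*f(z) = (-4*z**2/15 + 9*z/8 + 6/23)/(z - 7/10).
Simple pole: residue = g(a) at a = -10, which is 51965/14766.


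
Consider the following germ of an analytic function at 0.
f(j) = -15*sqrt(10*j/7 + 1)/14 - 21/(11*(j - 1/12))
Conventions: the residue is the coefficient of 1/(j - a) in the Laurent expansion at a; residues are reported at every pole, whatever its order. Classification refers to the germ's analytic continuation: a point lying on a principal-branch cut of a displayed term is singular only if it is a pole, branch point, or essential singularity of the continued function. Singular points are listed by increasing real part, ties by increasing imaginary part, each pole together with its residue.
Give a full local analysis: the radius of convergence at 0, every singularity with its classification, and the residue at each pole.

Radius of convergence at 0: 1/12.
At -7/10: an algebraic (square-root) branch point.
At 1/12: a pole of order 1; residue -21/11.

Denominator factor (j - 1/12): pole of order 1 at 1/12, modulus 1/12.
Branch term (-15/14)*sqrt(1 - j/(-7/10)): its argument vanishes at j = -7/10, a square-root branch point, modulus 7/10.
The radius of convergence is the smallest modulus among the singular points: 1/12.
The branch term is analytic at 1/12 and contributes nothing to the residue; only the rational part matters.
At the order-1 pole 1/12 set g(j) = (j - (1/12))*(rational part) = -21/11.
Simple pole: residue = g(a) at a = 1/12, which is -21/11.
List the singular points by increasing real part (a conjugate pair: the negative imaginary part first).
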